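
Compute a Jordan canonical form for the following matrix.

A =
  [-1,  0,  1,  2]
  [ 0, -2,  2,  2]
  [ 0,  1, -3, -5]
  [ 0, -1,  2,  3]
J_3(-1) ⊕ J_1(0)

The characteristic polynomial is
  det(x·I − A) = x^4 + 3*x^3 + 3*x^2 + x = x*(x + 1)^3

Eigenvalues and multiplicities (the geometric multiplicity of λ is n − rank(A − λI), which equals the number of Jordan blocks for λ):
  λ = -1: algebraic multiplicity = 3, geometric multiplicity = 1
  λ = 0: algebraic multiplicity = 1, geometric multiplicity = 1

Determining the block sizes for each eigenvalue:
  λ = -1: one block (gm = 1), so the single block has size am = 3 → block sizes [3]
  λ = 0: one block (gm = 1), so the single block has size am = 1 → block sizes [1]

Assembling the blocks gives a Jordan form
J =
  [-1,  1,  0, 0]
  [ 0, -1,  1, 0]
  [ 0,  0, -1, 0]
  [ 0,  0,  0, 0]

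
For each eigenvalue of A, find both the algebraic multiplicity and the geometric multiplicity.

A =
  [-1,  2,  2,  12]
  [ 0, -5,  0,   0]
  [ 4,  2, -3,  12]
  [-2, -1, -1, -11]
λ = -5: alg = 4, geom = 3

Step 1 — factor the characteristic polynomial to read off the algebraic multiplicities:
  χ_A(x) = (x + 5)^4

Step 2 — compute geometric multiplicities via the rank-nullity identity g(λ) = n − rank(A − λI):
  rank(A − (-5)·I) = 1, so dim ker(A − (-5)·I) = n − 1 = 3

Summary:
  λ = -5: algebraic multiplicity = 4, geometric multiplicity = 3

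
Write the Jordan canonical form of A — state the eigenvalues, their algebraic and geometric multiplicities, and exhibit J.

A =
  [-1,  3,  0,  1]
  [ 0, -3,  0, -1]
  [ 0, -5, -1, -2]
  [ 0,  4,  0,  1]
J_3(-1) ⊕ J_1(-1)

The characteristic polynomial is
  det(x·I − A) = x^4 + 4*x^3 + 6*x^2 + 4*x + 1 = (x + 1)^4

Eigenvalues and multiplicities (the geometric multiplicity of λ is n − rank(A − λI), which equals the number of Jordan blocks for λ):
  λ = -1: algebraic multiplicity = 4, geometric multiplicity = 2

Determining the block sizes for each eigenvalue:
  λ = -1: with am = 4 and gm = 2, the partition is not yet determined (e.g. several partitions of 4 into 2 parts exist). Let N = A − (-1)·I. Computing rank(N^1) = 2, rank(N^2) = 1, rank(N^3) = 0; the number of blocks of size ≥ j is rank(N^{j−1}) − rank(N^j), giving [2, 1, 1]. So we have 1 block(s) of size 3, 1 block(s) of size 1 → block sizes [3, 1]

Assembling the blocks gives a Jordan form
J =
  [-1,  1,  0,  0]
  [ 0, -1,  1,  0]
  [ 0,  0, -1,  0]
  [ 0,  0,  0, -1]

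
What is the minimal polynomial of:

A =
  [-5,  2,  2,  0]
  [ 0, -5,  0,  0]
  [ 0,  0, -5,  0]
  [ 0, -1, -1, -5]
x^2 + 10*x + 25

The characteristic polynomial is χ_A(x) = (x + 5)^4, so the eigenvalues are known. The minimal polynomial is
  m_A(x) = Π_λ (x − λ)^{k_λ}
where k_λ is the size of the *largest* Jordan block for λ (equivalently, the smallest k with (A − λI)^k v = 0 for every generalised eigenvector v of λ).

  λ = -5: largest Jordan block has size 2, contributing (x + 5)^2

So m_A(x) = (x + 5)^2 = x^2 + 10*x + 25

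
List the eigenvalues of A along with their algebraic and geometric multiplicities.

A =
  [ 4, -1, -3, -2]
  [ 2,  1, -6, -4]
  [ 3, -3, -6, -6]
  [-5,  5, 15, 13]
λ = 3: alg = 4, geom = 3

Step 1 — factor the characteristic polynomial to read off the algebraic multiplicities:
  χ_A(x) = (x - 3)^4

Step 2 — compute geometric multiplicities via the rank-nullity identity g(λ) = n − rank(A − λI):
  rank(A − (3)·I) = 1, so dim ker(A − (3)·I) = n − 1 = 3

Summary:
  λ = 3: algebraic multiplicity = 4, geometric multiplicity = 3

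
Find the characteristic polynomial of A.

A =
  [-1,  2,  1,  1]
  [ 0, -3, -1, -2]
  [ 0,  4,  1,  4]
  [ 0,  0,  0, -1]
x^4 + 4*x^3 + 6*x^2 + 4*x + 1

Expanding det(x·I − A) (e.g. by cofactor expansion or by noting that A is similar to its Jordan form J, which has the same characteristic polynomial as A) gives
  χ_A(x) = x^4 + 4*x^3 + 6*x^2 + 4*x + 1
which factors as (x + 1)^4. The eigenvalues (with algebraic multiplicities) are λ = -1 with multiplicity 4.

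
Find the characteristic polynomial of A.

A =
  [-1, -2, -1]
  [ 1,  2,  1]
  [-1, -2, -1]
x^3

Expanding det(x·I − A) (e.g. by cofactor expansion or by noting that A is similar to its Jordan form J, which has the same characteristic polynomial as A) gives
  χ_A(x) = x^3
which factors as x^3. The eigenvalues (with algebraic multiplicities) are λ = 0 with multiplicity 3.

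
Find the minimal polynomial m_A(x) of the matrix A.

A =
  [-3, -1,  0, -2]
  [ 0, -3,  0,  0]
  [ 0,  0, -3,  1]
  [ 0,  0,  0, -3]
x^2 + 6*x + 9

The characteristic polynomial is χ_A(x) = (x + 3)^4, so the eigenvalues are known. The minimal polynomial is
  m_A(x) = Π_λ (x − λ)^{k_λ}
where k_λ is the size of the *largest* Jordan block for λ (equivalently, the smallest k with (A − λI)^k v = 0 for every generalised eigenvector v of λ).

  λ = -3: largest Jordan block has size 2, contributing (x + 3)^2

So m_A(x) = (x + 3)^2 = x^2 + 6*x + 9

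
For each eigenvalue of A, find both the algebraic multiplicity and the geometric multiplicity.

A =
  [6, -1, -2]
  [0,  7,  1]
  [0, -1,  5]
λ = 6: alg = 3, geom = 1

Step 1 — factor the characteristic polynomial to read off the algebraic multiplicities:
  χ_A(x) = (x - 6)^3

Step 2 — compute geometric multiplicities via the rank-nullity identity g(λ) = n − rank(A − λI):
  rank(A − (6)·I) = 2, so dim ker(A − (6)·I) = n − 2 = 1

Summary:
  λ = 6: algebraic multiplicity = 3, geometric multiplicity = 1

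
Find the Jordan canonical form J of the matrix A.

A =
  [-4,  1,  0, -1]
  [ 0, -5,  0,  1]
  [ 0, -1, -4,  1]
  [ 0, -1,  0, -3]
J_2(-4) ⊕ J_1(-4) ⊕ J_1(-4)

The characteristic polynomial is
  det(x·I − A) = x^4 + 16*x^3 + 96*x^2 + 256*x + 256 = (x + 4)^4

Eigenvalues and multiplicities (the geometric multiplicity of λ is n − rank(A − λI), which equals the number of Jordan blocks for λ):
  λ = -4: algebraic multiplicity = 4, geometric multiplicity = 3

Determining the block sizes for each eigenvalue:
  λ = -4: 3 blocks summing to 4 forces exactly one block of size 2 and the rest size 1 → block sizes [2, 1, 1]

Assembling the blocks gives a Jordan form
J =
  [-4,  1,  0,  0]
  [ 0, -4,  0,  0]
  [ 0,  0, -4,  0]
  [ 0,  0,  0, -4]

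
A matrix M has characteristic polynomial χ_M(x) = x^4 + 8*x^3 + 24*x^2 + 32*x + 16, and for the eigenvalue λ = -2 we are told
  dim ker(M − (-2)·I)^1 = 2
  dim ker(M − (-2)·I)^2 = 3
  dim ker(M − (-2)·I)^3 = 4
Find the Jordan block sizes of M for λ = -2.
Block sizes for λ = -2: [3, 1]

From the dimensions of kernels of powers, the number of Jordan blocks of size at least j is d_j − d_{j−1} where d_j = dim ker(N^j) (with d_0 = 0). Computing the differences gives [2, 1, 1].
The number of blocks of size exactly k is (#blocks of size ≥ k) − (#blocks of size ≥ k + 1), so the partition is: 1 block(s) of size 1, 1 block(s) of size 3.
In nonincreasing order the block sizes are [3, 1].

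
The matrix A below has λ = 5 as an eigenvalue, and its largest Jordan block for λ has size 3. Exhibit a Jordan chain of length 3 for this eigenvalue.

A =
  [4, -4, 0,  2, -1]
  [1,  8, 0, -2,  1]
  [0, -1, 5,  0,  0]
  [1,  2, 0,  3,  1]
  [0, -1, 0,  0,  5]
A Jordan chain for λ = 5 of length 3:
v_1 = (-1, 0, -1, -1, -1)ᵀ
v_2 = (-1, 1, 0, 1, 0)ᵀ
v_3 = (1, 0, 0, 0, 0)ᵀ

Let N = A − (5)·I. We want v_3 with N^3 v_3 = 0 but N^2 v_3 ≠ 0; then v_{j-1} := N · v_j for j = 3, …, 2.

Pick v_3 = (1, 0, 0, 0, 0)ᵀ.
Then v_2 = N · v_3 = (-1, 1, 0, 1, 0)ᵀ.
Then v_1 = N · v_2 = (-1, 0, -1, -1, -1)ᵀ.

Sanity check: (A − (5)·I) v_1 = (0, 0, 0, 0, 0)ᵀ = 0. ✓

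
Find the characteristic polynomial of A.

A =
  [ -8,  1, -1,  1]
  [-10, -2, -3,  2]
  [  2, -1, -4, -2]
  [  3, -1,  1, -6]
x^4 + 20*x^3 + 150*x^2 + 500*x + 625

Expanding det(x·I − A) (e.g. by cofactor expansion or by noting that A is similar to its Jordan form J, which has the same characteristic polynomial as A) gives
  χ_A(x) = x^4 + 20*x^3 + 150*x^2 + 500*x + 625
which factors as (x + 5)^4. The eigenvalues (with algebraic multiplicities) are λ = -5 with multiplicity 4.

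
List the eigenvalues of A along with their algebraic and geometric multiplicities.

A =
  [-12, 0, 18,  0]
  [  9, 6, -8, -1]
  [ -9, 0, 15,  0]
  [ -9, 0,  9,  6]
λ = -3: alg = 1, geom = 1; λ = 6: alg = 3, geom = 2

Step 1 — factor the characteristic polynomial to read off the algebraic multiplicities:
  χ_A(x) = (x - 6)^3*(x + 3)

Step 2 — compute geometric multiplicities via the rank-nullity identity g(λ) = n − rank(A − λI):
  rank(A − (-3)·I) = 3, so dim ker(A − (-3)·I) = n − 3 = 1
  rank(A − (6)·I) = 2, so dim ker(A − (6)·I) = n − 2 = 2

Summary:
  λ = -3: algebraic multiplicity = 1, geometric multiplicity = 1
  λ = 6: algebraic multiplicity = 3, geometric multiplicity = 2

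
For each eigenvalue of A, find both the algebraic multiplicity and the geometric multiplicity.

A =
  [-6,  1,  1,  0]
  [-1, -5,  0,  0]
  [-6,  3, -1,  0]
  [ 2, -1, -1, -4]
λ = -4: alg = 4, geom = 2

Step 1 — factor the characteristic polynomial to read off the algebraic multiplicities:
  χ_A(x) = (x + 4)^4

Step 2 — compute geometric multiplicities via the rank-nullity identity g(λ) = n − rank(A − λI):
  rank(A − (-4)·I) = 2, so dim ker(A − (-4)·I) = n − 2 = 2

Summary:
  λ = -4: algebraic multiplicity = 4, geometric multiplicity = 2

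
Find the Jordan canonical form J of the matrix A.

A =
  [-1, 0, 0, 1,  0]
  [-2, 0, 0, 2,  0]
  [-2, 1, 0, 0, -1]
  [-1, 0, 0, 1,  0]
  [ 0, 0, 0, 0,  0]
J_2(0) ⊕ J_2(0) ⊕ J_1(0)

The characteristic polynomial is
  det(x·I − A) = x^5

Eigenvalues and multiplicities (the geometric multiplicity of λ is n − rank(A − λI), which equals the number of Jordan blocks for λ):
  λ = 0: algebraic multiplicity = 5, geometric multiplicity = 3

Determining the block sizes for each eigenvalue:
  λ = 0: with am = 5 and gm = 3, the partition is not yet determined (e.g. several partitions of 5 into 3 parts exist). Let N = A − (0)·I. Computing rank(N^1) = 2, rank(N^2) = 0; the number of blocks of size ≥ j is rank(N^{j−1}) − rank(N^j), giving [3, 2]. So we have 2 block(s) of size 2, 1 block(s) of size 1 → block sizes [2, 2, 1]

Assembling the blocks gives a Jordan form
J =
  [0, 1, 0, 0, 0]
  [0, 0, 0, 0, 0]
  [0, 0, 0, 1, 0]
  [0, 0, 0, 0, 0]
  [0, 0, 0, 0, 0]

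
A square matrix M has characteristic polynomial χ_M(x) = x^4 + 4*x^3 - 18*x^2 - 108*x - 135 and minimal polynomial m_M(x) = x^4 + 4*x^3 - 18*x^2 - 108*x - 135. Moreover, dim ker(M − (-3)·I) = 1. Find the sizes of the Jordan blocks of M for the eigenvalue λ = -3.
Block sizes for λ = -3: [3]

Step 1 — from the characteristic polynomial, algebraic multiplicity of λ = -3 is 3. From dim ker(M − (-3)·I) = 1, there are exactly 1 Jordan blocks for λ = -3.
Step 2 — from the minimal polynomial, the factor (x + 3)^3 tells us the largest block for λ = -3 has size 3.
Step 3 — with total size 3, 1 blocks, and largest block 3, the block sizes (in nonincreasing order) are [3].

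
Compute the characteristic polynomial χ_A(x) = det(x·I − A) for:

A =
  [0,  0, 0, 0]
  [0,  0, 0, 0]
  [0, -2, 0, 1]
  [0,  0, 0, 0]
x^4

Expanding det(x·I − A) (e.g. by cofactor expansion or by noting that A is similar to its Jordan form J, which has the same characteristic polynomial as A) gives
  χ_A(x) = x^4
which factors as x^4. The eigenvalues (with algebraic multiplicities) are λ = 0 with multiplicity 4.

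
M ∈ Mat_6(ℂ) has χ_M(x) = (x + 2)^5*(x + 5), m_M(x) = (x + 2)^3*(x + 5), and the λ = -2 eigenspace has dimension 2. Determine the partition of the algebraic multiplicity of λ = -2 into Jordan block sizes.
Block sizes for λ = -2: [3, 2]

Step 1 — from the characteristic polynomial, algebraic multiplicity of λ = -2 is 5. From dim ker(M − (-2)·I) = 2, there are exactly 2 Jordan blocks for λ = -2.
Step 2 — from the minimal polynomial, the factor (x + 2)^3 tells us the largest block for λ = -2 has size 3.
Step 3 — with total size 5, 2 blocks, and largest block 3, the block sizes (in nonincreasing order) are [3, 2].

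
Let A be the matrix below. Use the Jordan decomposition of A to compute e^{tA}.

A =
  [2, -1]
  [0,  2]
e^{tA} =
  [exp(2*t), -t*exp(2*t)]
  [0, exp(2*t)]

Strategy: write A = P · J · P⁻¹ where J is a Jordan canonical form, so e^{tA} = P · e^{tJ} · P⁻¹, and e^{tJ} can be computed block-by-block.

A has Jordan form
J =
  [2, 1]
  [0, 2]
(up to reordering of blocks).

Per-block formulas:
  For a 2×2 Jordan block J_2(2): exp(t · J_2(2)) = e^(2t)·(I + t·N), where N is the 2×2 nilpotent shift.

After assembling e^{tJ} and conjugating by P, we get:

e^{tA} =
  [exp(2*t), -t*exp(2*t)]
  [0, exp(2*t)]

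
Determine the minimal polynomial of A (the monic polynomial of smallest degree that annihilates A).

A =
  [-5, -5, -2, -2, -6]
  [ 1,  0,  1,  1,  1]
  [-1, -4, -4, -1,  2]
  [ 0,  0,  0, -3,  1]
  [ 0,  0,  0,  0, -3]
x^3 + 9*x^2 + 27*x + 27

The characteristic polynomial is χ_A(x) = (x + 3)^5, so the eigenvalues are known. The minimal polynomial is
  m_A(x) = Π_λ (x − λ)^{k_λ}
where k_λ is the size of the *largest* Jordan block for λ (equivalently, the smallest k with (A − λI)^k v = 0 for every generalised eigenvector v of λ).

  λ = -3: largest Jordan block has size 3, contributing (x + 3)^3

So m_A(x) = (x + 3)^3 = x^3 + 9*x^2 + 27*x + 27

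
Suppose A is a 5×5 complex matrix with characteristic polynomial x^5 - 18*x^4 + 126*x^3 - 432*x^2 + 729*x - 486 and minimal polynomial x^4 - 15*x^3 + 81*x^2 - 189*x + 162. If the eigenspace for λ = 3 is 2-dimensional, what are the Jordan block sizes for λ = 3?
Block sizes for λ = 3: [3, 1]

Step 1 — from the characteristic polynomial, algebraic multiplicity of λ = 3 is 4. From dim ker(A − (3)·I) = 2, there are exactly 2 Jordan blocks for λ = 3.
Step 2 — from the minimal polynomial, the factor (x − 3)^3 tells us the largest block for λ = 3 has size 3.
Step 3 — with total size 4, 2 blocks, and largest block 3, the block sizes (in nonincreasing order) are [3, 1].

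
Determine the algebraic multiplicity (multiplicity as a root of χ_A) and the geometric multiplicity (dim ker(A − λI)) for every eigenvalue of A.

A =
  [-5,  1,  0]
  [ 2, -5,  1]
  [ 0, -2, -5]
λ = -5: alg = 3, geom = 1

Step 1 — factor the characteristic polynomial to read off the algebraic multiplicities:
  χ_A(x) = (x + 5)^3

Step 2 — compute geometric multiplicities via the rank-nullity identity g(λ) = n − rank(A − λI):
  rank(A − (-5)·I) = 2, so dim ker(A − (-5)·I) = n − 2 = 1

Summary:
  λ = -5: algebraic multiplicity = 3, geometric multiplicity = 1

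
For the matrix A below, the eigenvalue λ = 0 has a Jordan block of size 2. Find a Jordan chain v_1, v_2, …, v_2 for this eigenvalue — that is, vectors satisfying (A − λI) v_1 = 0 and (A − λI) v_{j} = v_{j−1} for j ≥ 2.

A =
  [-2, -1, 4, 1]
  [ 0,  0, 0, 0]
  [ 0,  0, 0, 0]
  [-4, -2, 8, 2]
A Jordan chain for λ = 0 of length 2:
v_1 = (-2, 0, 0, -4)ᵀ
v_2 = (1, 0, 0, 0)ᵀ

Let N = A − (0)·I. We want v_2 with N^2 v_2 = 0 but N^1 v_2 ≠ 0; then v_{j-1} := N · v_j for j = 2, …, 2.

Pick v_2 = (1, 0, 0, 0)ᵀ.
Then v_1 = N · v_2 = (-2, 0, 0, -4)ᵀ.

Sanity check: (A − (0)·I) v_1 = (0, 0, 0, 0)ᵀ = 0. ✓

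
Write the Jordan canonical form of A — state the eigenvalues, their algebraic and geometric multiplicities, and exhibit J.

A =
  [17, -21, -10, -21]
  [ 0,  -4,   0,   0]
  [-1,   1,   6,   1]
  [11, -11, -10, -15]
J_1(-4) ⊕ J_1(-4) ⊕ J_2(6)

The characteristic polynomial is
  det(x·I − A) = x^4 - 4*x^3 - 44*x^2 + 96*x + 576 = (x - 6)^2*(x + 4)^2

Eigenvalues and multiplicities (the geometric multiplicity of λ is n − rank(A − λI), which equals the number of Jordan blocks for λ):
  λ = -4: algebraic multiplicity = 2, geometric multiplicity = 2
  λ = 6: algebraic multiplicity = 2, geometric multiplicity = 1

Determining the block sizes for each eigenvalue:
  λ = -4: gm = am = 2, so every block has size 1 → block sizes [1, 1]
  λ = 6: one block (gm = 1), so the single block has size am = 2 → block sizes [2]

Assembling the blocks gives a Jordan form
J =
  [-4,  0, 0, 0]
  [ 0, -4, 0, 0]
  [ 0,  0, 6, 1]
  [ 0,  0, 0, 6]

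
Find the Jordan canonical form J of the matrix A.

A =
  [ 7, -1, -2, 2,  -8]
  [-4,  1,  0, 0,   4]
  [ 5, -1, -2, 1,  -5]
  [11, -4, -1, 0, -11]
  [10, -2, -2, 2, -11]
J_2(-1) ⊕ J_2(-1) ⊕ J_1(-1)

The characteristic polynomial is
  det(x·I − A) = x^5 + 5*x^4 + 10*x^3 + 10*x^2 + 5*x + 1 = (x + 1)^5

Eigenvalues and multiplicities (the geometric multiplicity of λ is n − rank(A − λI), which equals the number of Jordan blocks for λ):
  λ = -1: algebraic multiplicity = 5, geometric multiplicity = 3

Determining the block sizes for each eigenvalue:
  λ = -1: with am = 5 and gm = 3, the partition is not yet determined (e.g. several partitions of 5 into 3 parts exist). Let N = A − (-1)·I. Computing rank(N^1) = 2, rank(N^2) = 0; the number of blocks of size ≥ j is rank(N^{j−1}) − rank(N^j), giving [3, 2]. So we have 2 block(s) of size 2, 1 block(s) of size 1 → block sizes [2, 2, 1]

Assembling the blocks gives a Jordan form
J =
  [-1,  1,  0,  0,  0]
  [ 0, -1,  0,  0,  0]
  [ 0,  0, -1,  1,  0]
  [ 0,  0,  0, -1,  0]
  [ 0,  0,  0,  0, -1]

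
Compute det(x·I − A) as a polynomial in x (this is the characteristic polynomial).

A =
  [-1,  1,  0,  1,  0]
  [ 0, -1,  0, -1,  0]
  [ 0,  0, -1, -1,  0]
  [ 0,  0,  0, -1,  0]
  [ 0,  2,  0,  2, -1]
x^5 + 5*x^4 + 10*x^3 + 10*x^2 + 5*x + 1

Expanding det(x·I − A) (e.g. by cofactor expansion or by noting that A is similar to its Jordan form J, which has the same characteristic polynomial as A) gives
  χ_A(x) = x^5 + 5*x^4 + 10*x^3 + 10*x^2 + 5*x + 1
which factors as (x + 1)^5. The eigenvalues (with algebraic multiplicities) are λ = -1 with multiplicity 5.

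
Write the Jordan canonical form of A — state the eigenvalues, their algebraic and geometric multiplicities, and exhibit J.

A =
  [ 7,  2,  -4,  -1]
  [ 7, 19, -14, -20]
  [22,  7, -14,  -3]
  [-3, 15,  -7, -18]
J_2(-4) ⊕ J_2(1)

The characteristic polynomial is
  det(x·I − A) = x^4 + 6*x^3 + x^2 - 24*x + 16 = (x - 1)^2*(x + 4)^2

Eigenvalues and multiplicities (the geometric multiplicity of λ is n − rank(A − λI), which equals the number of Jordan blocks for λ):
  λ = -4: algebraic multiplicity = 2, geometric multiplicity = 1
  λ = 1: algebraic multiplicity = 2, geometric multiplicity = 1

Determining the block sizes for each eigenvalue:
  λ = -4: one block (gm = 1), so the single block has size am = 2 → block sizes [2]
  λ = 1: one block (gm = 1), so the single block has size am = 2 → block sizes [2]

Assembling the blocks gives a Jordan form
J =
  [-4,  1, 0, 0]
  [ 0, -4, 0, 0]
  [ 0,  0, 1, 1]
  [ 0,  0, 0, 1]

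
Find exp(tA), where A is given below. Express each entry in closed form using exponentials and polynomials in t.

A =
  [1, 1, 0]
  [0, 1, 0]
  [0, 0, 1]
e^{tA} =
  [exp(t), t*exp(t), 0]
  [0, exp(t), 0]
  [0, 0, exp(t)]

Strategy: write A = P · J · P⁻¹ where J is a Jordan canonical form, so e^{tA} = P · e^{tJ} · P⁻¹, and e^{tJ} can be computed block-by-block.

A has Jordan form
J =
  [1, 1, 0]
  [0, 1, 0]
  [0, 0, 1]
(up to reordering of blocks).

Per-block formulas:
  For a 1×1 block at λ = 1: exp(t · [1]) = [e^(1t)].
  For a 2×2 Jordan block J_2(1): exp(t · J_2(1)) = e^(1t)·(I + t·N), where N is the 2×2 nilpotent shift.

After assembling e^{tJ} and conjugating by P, we get:

e^{tA} =
  [exp(t), t*exp(t), 0]
  [0, exp(t), 0]
  [0, 0, exp(t)]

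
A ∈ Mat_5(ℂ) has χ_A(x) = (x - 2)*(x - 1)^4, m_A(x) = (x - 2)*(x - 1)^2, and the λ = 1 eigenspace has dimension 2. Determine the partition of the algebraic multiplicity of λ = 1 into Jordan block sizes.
Block sizes for λ = 1: [2, 2]

Step 1 — from the characteristic polynomial, algebraic multiplicity of λ = 1 is 4. From dim ker(A − (1)·I) = 2, there are exactly 2 Jordan blocks for λ = 1.
Step 2 — from the minimal polynomial, the factor (x − 1)^2 tells us the largest block for λ = 1 has size 2.
Step 3 — with total size 4, 2 blocks, and largest block 2, the block sizes (in nonincreasing order) are [2, 2].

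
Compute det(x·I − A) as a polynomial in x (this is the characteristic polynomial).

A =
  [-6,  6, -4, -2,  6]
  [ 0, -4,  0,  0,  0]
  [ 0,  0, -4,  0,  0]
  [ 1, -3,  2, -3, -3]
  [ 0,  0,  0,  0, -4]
x^5 + 21*x^4 + 176*x^3 + 736*x^2 + 1536*x + 1280

Expanding det(x·I − A) (e.g. by cofactor expansion or by noting that A is similar to its Jordan form J, which has the same characteristic polynomial as A) gives
  χ_A(x) = x^5 + 21*x^4 + 176*x^3 + 736*x^2 + 1536*x + 1280
which factors as (x + 4)^4*(x + 5). The eigenvalues (with algebraic multiplicities) are λ = -5 with multiplicity 1, λ = -4 with multiplicity 4.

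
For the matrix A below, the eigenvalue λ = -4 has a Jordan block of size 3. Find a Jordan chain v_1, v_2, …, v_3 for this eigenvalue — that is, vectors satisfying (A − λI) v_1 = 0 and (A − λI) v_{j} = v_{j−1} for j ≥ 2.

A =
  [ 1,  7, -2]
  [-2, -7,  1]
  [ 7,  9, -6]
A Jordan chain for λ = -4 of length 3:
v_1 = (-3, 3, 3)ᵀ
v_2 = (5, -2, 7)ᵀ
v_3 = (1, 0, 0)ᵀ

Let N = A − (-4)·I. We want v_3 with N^3 v_3 = 0 but N^2 v_3 ≠ 0; then v_{j-1} := N · v_j for j = 3, …, 2.

Pick v_3 = (1, 0, 0)ᵀ.
Then v_2 = N · v_3 = (5, -2, 7)ᵀ.
Then v_1 = N · v_2 = (-3, 3, 3)ᵀ.

Sanity check: (A − (-4)·I) v_1 = (0, 0, 0)ᵀ = 0. ✓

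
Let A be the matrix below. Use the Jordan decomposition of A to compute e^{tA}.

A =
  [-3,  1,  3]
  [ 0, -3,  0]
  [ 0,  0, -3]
e^{tA} =
  [exp(-3*t), t*exp(-3*t), 3*t*exp(-3*t)]
  [0, exp(-3*t), 0]
  [0, 0, exp(-3*t)]

Strategy: write A = P · J · P⁻¹ where J is a Jordan canonical form, so e^{tA} = P · e^{tJ} · P⁻¹, and e^{tJ} can be computed block-by-block.

A has Jordan form
J =
  [-3,  1,  0]
  [ 0, -3,  0]
  [ 0,  0, -3]
(up to reordering of blocks).

Per-block formulas:
  For a 2×2 Jordan block J_2(-3): exp(t · J_2(-3)) = e^(-3t)·(I + t·N), where N is the 2×2 nilpotent shift.
  For a 1×1 block at λ = -3: exp(t · [-3]) = [e^(-3t)].

After assembling e^{tJ} and conjugating by P, we get:

e^{tA} =
  [exp(-3*t), t*exp(-3*t), 3*t*exp(-3*t)]
  [0, exp(-3*t), 0]
  [0, 0, exp(-3*t)]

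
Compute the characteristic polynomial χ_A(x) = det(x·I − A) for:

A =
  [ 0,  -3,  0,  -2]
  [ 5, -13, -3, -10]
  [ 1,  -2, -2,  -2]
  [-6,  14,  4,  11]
x^4 + 4*x^3 + 6*x^2 + 4*x + 1

Expanding det(x·I − A) (e.g. by cofactor expansion or by noting that A is similar to its Jordan form J, which has the same characteristic polynomial as A) gives
  χ_A(x) = x^4 + 4*x^3 + 6*x^2 + 4*x + 1
which factors as (x + 1)^4. The eigenvalues (with algebraic multiplicities) are λ = -1 with multiplicity 4.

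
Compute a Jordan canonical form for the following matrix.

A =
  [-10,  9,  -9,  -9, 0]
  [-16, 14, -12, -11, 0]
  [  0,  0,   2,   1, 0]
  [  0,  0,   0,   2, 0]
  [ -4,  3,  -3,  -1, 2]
J_2(2) ⊕ J_2(2) ⊕ J_1(2)

The characteristic polynomial is
  det(x·I − A) = x^5 - 10*x^4 + 40*x^3 - 80*x^2 + 80*x - 32 = (x - 2)^5

Eigenvalues and multiplicities (the geometric multiplicity of λ is n − rank(A − λI), which equals the number of Jordan blocks for λ):
  λ = 2: algebraic multiplicity = 5, geometric multiplicity = 3

Determining the block sizes for each eigenvalue:
  λ = 2: with am = 5 and gm = 3, the partition is not yet determined (e.g. several partitions of 5 into 3 parts exist). Let N = A − (2)·I. Computing rank(N^1) = 2, rank(N^2) = 0; the number of blocks of size ≥ j is rank(N^{j−1}) − rank(N^j), giving [3, 2]. So we have 2 block(s) of size 2, 1 block(s) of size 1 → block sizes [2, 2, 1]

Assembling the blocks gives a Jordan form
J =
  [2, 1, 0, 0, 0]
  [0, 2, 0, 0, 0]
  [0, 0, 2, 1, 0]
  [0, 0, 0, 2, 0]
  [0, 0, 0, 0, 2]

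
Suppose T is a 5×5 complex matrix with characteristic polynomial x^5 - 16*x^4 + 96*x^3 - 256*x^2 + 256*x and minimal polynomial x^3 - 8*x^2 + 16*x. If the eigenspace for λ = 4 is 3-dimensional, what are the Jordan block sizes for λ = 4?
Block sizes for λ = 4: [2, 1, 1]

Step 1 — from the characteristic polynomial, algebraic multiplicity of λ = 4 is 4. From dim ker(T − (4)·I) = 3, there are exactly 3 Jordan blocks for λ = 4.
Step 2 — from the minimal polynomial, the factor (x − 4)^2 tells us the largest block for λ = 4 has size 2.
Step 3 — with total size 4, 3 blocks, and largest block 2, the block sizes (in nonincreasing order) are [2, 1, 1].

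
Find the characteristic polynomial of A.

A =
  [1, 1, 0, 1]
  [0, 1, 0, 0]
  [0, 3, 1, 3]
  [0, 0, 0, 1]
x^4 - 4*x^3 + 6*x^2 - 4*x + 1

Expanding det(x·I − A) (e.g. by cofactor expansion or by noting that A is similar to its Jordan form J, which has the same characteristic polynomial as A) gives
  χ_A(x) = x^4 - 4*x^3 + 6*x^2 - 4*x + 1
which factors as (x - 1)^4. The eigenvalues (with algebraic multiplicities) are λ = 1 with multiplicity 4.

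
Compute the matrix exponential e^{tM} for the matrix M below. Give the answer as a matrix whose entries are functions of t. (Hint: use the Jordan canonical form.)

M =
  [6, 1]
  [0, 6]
e^{tM} =
  [exp(6*t), t*exp(6*t)]
  [0, exp(6*t)]

Strategy: write M = P · J · P⁻¹ where J is a Jordan canonical form, so e^{tM} = P · e^{tJ} · P⁻¹, and e^{tJ} can be computed block-by-block.

M has Jordan form
J =
  [6, 1]
  [0, 6]
(up to reordering of blocks).

Per-block formulas:
  For a 2×2 Jordan block J_2(6): exp(t · J_2(6)) = e^(6t)·(I + t·N), where N is the 2×2 nilpotent shift.

After assembling e^{tJ} and conjugating by P, we get:

e^{tM} =
  [exp(6*t), t*exp(6*t)]
  [0, exp(6*t)]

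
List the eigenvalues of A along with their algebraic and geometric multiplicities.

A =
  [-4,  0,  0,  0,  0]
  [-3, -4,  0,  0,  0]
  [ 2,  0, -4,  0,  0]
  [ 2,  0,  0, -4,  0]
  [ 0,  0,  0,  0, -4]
λ = -4: alg = 5, geom = 4

Step 1 — factor the characteristic polynomial to read off the algebraic multiplicities:
  χ_A(x) = (x + 4)^5

Step 2 — compute geometric multiplicities via the rank-nullity identity g(λ) = n − rank(A − λI):
  rank(A − (-4)·I) = 1, so dim ker(A − (-4)·I) = n − 1 = 4

Summary:
  λ = -4: algebraic multiplicity = 5, geometric multiplicity = 4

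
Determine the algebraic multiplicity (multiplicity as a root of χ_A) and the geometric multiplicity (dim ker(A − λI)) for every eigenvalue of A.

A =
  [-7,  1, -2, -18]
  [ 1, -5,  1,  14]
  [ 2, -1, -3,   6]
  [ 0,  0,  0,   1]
λ = -5: alg = 3, geom = 1; λ = 1: alg = 1, geom = 1

Step 1 — factor the characteristic polynomial to read off the algebraic multiplicities:
  χ_A(x) = (x - 1)*(x + 5)^3

Step 2 — compute geometric multiplicities via the rank-nullity identity g(λ) = n − rank(A − λI):
  rank(A − (-5)·I) = 3, so dim ker(A − (-5)·I) = n − 3 = 1
  rank(A − (1)·I) = 3, so dim ker(A − (1)·I) = n − 3 = 1

Summary:
  λ = -5: algebraic multiplicity = 3, geometric multiplicity = 1
  λ = 1: algebraic multiplicity = 1, geometric multiplicity = 1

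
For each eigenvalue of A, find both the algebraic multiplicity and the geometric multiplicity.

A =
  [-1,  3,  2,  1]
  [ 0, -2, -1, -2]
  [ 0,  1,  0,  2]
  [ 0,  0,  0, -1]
λ = -1: alg = 4, geom = 2

Step 1 — factor the characteristic polynomial to read off the algebraic multiplicities:
  χ_A(x) = (x + 1)^4

Step 2 — compute geometric multiplicities via the rank-nullity identity g(λ) = n − rank(A − λI):
  rank(A − (-1)·I) = 2, so dim ker(A − (-1)·I) = n − 2 = 2

Summary:
  λ = -1: algebraic multiplicity = 4, geometric multiplicity = 2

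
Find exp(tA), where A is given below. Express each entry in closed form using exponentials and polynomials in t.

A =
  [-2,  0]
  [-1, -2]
e^{tA} =
  [exp(-2*t), 0]
  [-t*exp(-2*t), exp(-2*t)]

Strategy: write A = P · J · P⁻¹ where J is a Jordan canonical form, so e^{tA} = P · e^{tJ} · P⁻¹, and e^{tJ} can be computed block-by-block.

A has Jordan form
J =
  [-2,  1]
  [ 0, -2]
(up to reordering of blocks).

Per-block formulas:
  For a 2×2 Jordan block J_2(-2): exp(t · J_2(-2)) = e^(-2t)·(I + t·N), where N is the 2×2 nilpotent shift.

After assembling e^{tJ} and conjugating by P, we get:

e^{tA} =
  [exp(-2*t), 0]
  [-t*exp(-2*t), exp(-2*t)]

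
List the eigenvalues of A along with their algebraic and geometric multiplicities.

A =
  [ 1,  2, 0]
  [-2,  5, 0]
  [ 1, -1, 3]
λ = 3: alg = 3, geom = 2

Step 1 — factor the characteristic polynomial to read off the algebraic multiplicities:
  χ_A(x) = (x - 3)^3

Step 2 — compute geometric multiplicities via the rank-nullity identity g(λ) = n − rank(A − λI):
  rank(A − (3)·I) = 1, so dim ker(A − (3)·I) = n − 1 = 2

Summary:
  λ = 3: algebraic multiplicity = 3, geometric multiplicity = 2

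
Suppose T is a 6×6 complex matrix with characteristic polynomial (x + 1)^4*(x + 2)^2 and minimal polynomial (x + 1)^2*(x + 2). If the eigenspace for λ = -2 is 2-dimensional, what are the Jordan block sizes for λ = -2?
Block sizes for λ = -2: [1, 1]

Step 1 — from the characteristic polynomial, algebraic multiplicity of λ = -2 is 2. From dim ker(T − (-2)·I) = 2, there are exactly 2 Jordan blocks for λ = -2.
Step 2 — from the minimal polynomial, the factor (x + 2) tells us the largest block for λ = -2 has size 1.
Step 3 — with total size 2, 2 blocks, and largest block 1, the block sizes (in nonincreasing order) are [1, 1].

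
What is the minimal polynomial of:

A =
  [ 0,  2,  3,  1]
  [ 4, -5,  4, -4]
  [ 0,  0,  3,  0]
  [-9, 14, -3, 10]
x^3 - 5*x^2 + 7*x - 3

The characteristic polynomial is χ_A(x) = (x - 3)^2*(x - 1)^2, so the eigenvalues are known. The minimal polynomial is
  m_A(x) = Π_λ (x − λ)^{k_λ}
where k_λ is the size of the *largest* Jordan block for λ (equivalently, the smallest k with (A − λI)^k v = 0 for every generalised eigenvector v of λ).

  λ = 1: largest Jordan block has size 2, contributing (x − 1)^2
  λ = 3: largest Jordan block has size 1, contributing (x − 3)

So m_A(x) = (x - 3)*(x - 1)^2 = x^3 - 5*x^2 + 7*x - 3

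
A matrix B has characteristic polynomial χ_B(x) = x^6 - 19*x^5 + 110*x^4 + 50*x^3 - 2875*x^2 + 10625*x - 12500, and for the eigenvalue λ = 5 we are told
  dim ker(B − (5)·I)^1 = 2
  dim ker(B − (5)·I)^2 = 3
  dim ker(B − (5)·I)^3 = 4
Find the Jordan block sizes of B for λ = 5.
Block sizes for λ = 5: [3, 1]

From the dimensions of kernels of powers, the number of Jordan blocks of size at least j is d_j − d_{j−1} where d_j = dim ker(N^j) (with d_0 = 0). Computing the differences gives [2, 1, 1].
The number of blocks of size exactly k is (#blocks of size ≥ k) − (#blocks of size ≥ k + 1), so the partition is: 1 block(s) of size 1, 1 block(s) of size 3.
In nonincreasing order the block sizes are [3, 1].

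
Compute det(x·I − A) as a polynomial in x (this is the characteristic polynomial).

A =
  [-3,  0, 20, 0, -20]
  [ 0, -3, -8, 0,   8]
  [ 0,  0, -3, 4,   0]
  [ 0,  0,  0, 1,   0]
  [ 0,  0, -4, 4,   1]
x^5 + 7*x^4 + 10*x^3 - 18*x^2 - 27*x + 27

Expanding det(x·I − A) (e.g. by cofactor expansion or by noting that A is similar to its Jordan form J, which has the same characteristic polynomial as A) gives
  χ_A(x) = x^5 + 7*x^4 + 10*x^3 - 18*x^2 - 27*x + 27
which factors as (x - 1)^2*(x + 3)^3. The eigenvalues (with algebraic multiplicities) are λ = -3 with multiplicity 3, λ = 1 with multiplicity 2.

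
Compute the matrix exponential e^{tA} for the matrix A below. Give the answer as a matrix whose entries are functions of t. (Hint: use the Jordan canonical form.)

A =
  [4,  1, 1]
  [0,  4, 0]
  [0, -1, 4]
e^{tA} =
  [exp(4*t), -t^2*exp(4*t)/2 + t*exp(4*t), t*exp(4*t)]
  [0, exp(4*t), 0]
  [0, -t*exp(4*t), exp(4*t)]

Strategy: write A = P · J · P⁻¹ where J is a Jordan canonical form, so e^{tA} = P · e^{tJ} · P⁻¹, and e^{tJ} can be computed block-by-block.

A has Jordan form
J =
  [4, 1, 0]
  [0, 4, 1]
  [0, 0, 4]
(up to reordering of blocks).

Per-block formulas:
  For a 3×3 Jordan block J_3(4): exp(t · J_3(4)) = e^(4t)·(I + t·N + (t^2/2)·N^2), where N is the 3×3 nilpotent shift.

After assembling e^{tJ} and conjugating by P, we get:

e^{tA} =
  [exp(4*t), -t^2*exp(4*t)/2 + t*exp(4*t), t*exp(4*t)]
  [0, exp(4*t), 0]
  [0, -t*exp(4*t), exp(4*t)]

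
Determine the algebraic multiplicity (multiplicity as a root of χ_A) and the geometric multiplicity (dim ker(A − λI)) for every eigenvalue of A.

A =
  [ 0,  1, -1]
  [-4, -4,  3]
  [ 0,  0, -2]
λ = -2: alg = 3, geom = 1

Step 1 — factor the characteristic polynomial to read off the algebraic multiplicities:
  χ_A(x) = (x + 2)^3

Step 2 — compute geometric multiplicities via the rank-nullity identity g(λ) = n − rank(A − λI):
  rank(A − (-2)·I) = 2, so dim ker(A − (-2)·I) = n − 2 = 1

Summary:
  λ = -2: algebraic multiplicity = 3, geometric multiplicity = 1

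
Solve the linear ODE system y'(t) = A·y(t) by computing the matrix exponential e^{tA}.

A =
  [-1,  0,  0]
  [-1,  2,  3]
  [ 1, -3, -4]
e^{tA} =
  [exp(-t), 0, 0]
  [-t*exp(-t), 3*t*exp(-t) + exp(-t), 3*t*exp(-t)]
  [t*exp(-t), -3*t*exp(-t), -3*t*exp(-t) + exp(-t)]

Strategy: write A = P · J · P⁻¹ where J is a Jordan canonical form, so e^{tA} = P · e^{tJ} · P⁻¹, and e^{tJ} can be computed block-by-block.

A has Jordan form
J =
  [-1,  1,  0]
  [ 0, -1,  0]
  [ 0,  0, -1]
(up to reordering of blocks).

Per-block formulas:
  For a 1×1 block at λ = -1: exp(t · [-1]) = [e^(-1t)].
  For a 2×2 Jordan block J_2(-1): exp(t · J_2(-1)) = e^(-1t)·(I + t·N), where N is the 2×2 nilpotent shift.

After assembling e^{tJ} and conjugating by P, we get:

e^{tA} =
  [exp(-t), 0, 0]
  [-t*exp(-t), 3*t*exp(-t) + exp(-t), 3*t*exp(-t)]
  [t*exp(-t), -3*t*exp(-t), -3*t*exp(-t) + exp(-t)]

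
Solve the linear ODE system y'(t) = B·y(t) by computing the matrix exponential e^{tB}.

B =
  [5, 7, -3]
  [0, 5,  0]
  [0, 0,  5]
e^{tB} =
  [exp(5*t), 7*t*exp(5*t), -3*t*exp(5*t)]
  [0, exp(5*t), 0]
  [0, 0, exp(5*t)]

Strategy: write B = P · J · P⁻¹ where J is a Jordan canonical form, so e^{tB} = P · e^{tJ} · P⁻¹, and e^{tJ} can be computed block-by-block.

B has Jordan form
J =
  [5, 1, 0]
  [0, 5, 0]
  [0, 0, 5]
(up to reordering of blocks).

Per-block formulas:
  For a 2×2 Jordan block J_2(5): exp(t · J_2(5)) = e^(5t)·(I + t·N), where N is the 2×2 nilpotent shift.
  For a 1×1 block at λ = 5: exp(t · [5]) = [e^(5t)].

After assembling e^{tJ} and conjugating by P, we get:

e^{tB} =
  [exp(5*t), 7*t*exp(5*t), -3*t*exp(5*t)]
  [0, exp(5*t), 0]
  [0, 0, exp(5*t)]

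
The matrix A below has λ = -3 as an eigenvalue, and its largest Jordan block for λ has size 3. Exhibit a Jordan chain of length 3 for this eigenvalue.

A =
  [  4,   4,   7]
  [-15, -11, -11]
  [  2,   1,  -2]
A Jordan chain for λ = -3 of length 3:
v_1 = (3, -7, 1)ᵀ
v_2 = (7, -15, 2)ᵀ
v_3 = (1, 0, 0)ᵀ

Let N = A − (-3)·I. We want v_3 with N^3 v_3 = 0 but N^2 v_3 ≠ 0; then v_{j-1} := N · v_j for j = 3, …, 2.

Pick v_3 = (1, 0, 0)ᵀ.
Then v_2 = N · v_3 = (7, -15, 2)ᵀ.
Then v_1 = N · v_2 = (3, -7, 1)ᵀ.

Sanity check: (A − (-3)·I) v_1 = (0, 0, 0)ᵀ = 0. ✓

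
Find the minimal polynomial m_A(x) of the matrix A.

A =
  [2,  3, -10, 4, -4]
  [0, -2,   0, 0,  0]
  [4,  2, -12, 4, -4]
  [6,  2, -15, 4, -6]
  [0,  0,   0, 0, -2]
x^2 + 4*x + 4

The characteristic polynomial is χ_A(x) = (x + 2)^5, so the eigenvalues are known. The minimal polynomial is
  m_A(x) = Π_λ (x − λ)^{k_λ}
where k_λ is the size of the *largest* Jordan block for λ (equivalently, the smallest k with (A − λI)^k v = 0 for every generalised eigenvector v of λ).

  λ = -2: largest Jordan block has size 2, contributing (x + 2)^2

So m_A(x) = (x + 2)^2 = x^2 + 4*x + 4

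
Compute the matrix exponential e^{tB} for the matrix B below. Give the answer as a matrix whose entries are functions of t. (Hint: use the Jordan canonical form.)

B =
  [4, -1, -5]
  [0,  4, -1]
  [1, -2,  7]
e^{tB} =
  [-2*t^2*exp(5*t) - t*exp(5*t) + exp(5*t), 6*t^2*exp(5*t) - t*exp(5*t), -2*t^2*exp(5*t) - 5*t*exp(5*t)]
  [-t^2*exp(5*t)/2, 3*t^2*exp(5*t)/2 - t*exp(5*t) + exp(5*t), -t^2*exp(5*t)/2 - t*exp(5*t)]
  [t^2*exp(5*t)/2 + t*exp(5*t), -3*t^2*exp(5*t)/2 - 2*t*exp(5*t), t^2*exp(5*t)/2 + 2*t*exp(5*t) + exp(5*t)]

Strategy: write B = P · J · P⁻¹ where J is a Jordan canonical form, so e^{tB} = P · e^{tJ} · P⁻¹, and e^{tJ} can be computed block-by-block.

B has Jordan form
J =
  [5, 1, 0]
  [0, 5, 1]
  [0, 0, 5]
(up to reordering of blocks).

Per-block formulas:
  For a 3×3 Jordan block J_3(5): exp(t · J_3(5)) = e^(5t)·(I + t·N + (t^2/2)·N^2), where N is the 3×3 nilpotent shift.

After assembling e^{tJ} and conjugating by P, we get:

e^{tB} =
  [-2*t^2*exp(5*t) - t*exp(5*t) + exp(5*t), 6*t^2*exp(5*t) - t*exp(5*t), -2*t^2*exp(5*t) - 5*t*exp(5*t)]
  [-t^2*exp(5*t)/2, 3*t^2*exp(5*t)/2 - t*exp(5*t) + exp(5*t), -t^2*exp(5*t)/2 - t*exp(5*t)]
  [t^2*exp(5*t)/2 + t*exp(5*t), -3*t^2*exp(5*t)/2 - 2*t*exp(5*t), t^2*exp(5*t)/2 + 2*t*exp(5*t) + exp(5*t)]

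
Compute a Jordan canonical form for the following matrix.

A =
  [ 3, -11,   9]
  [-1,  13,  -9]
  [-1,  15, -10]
J_3(2)

The characteristic polynomial is
  det(x·I − A) = x^3 - 6*x^2 + 12*x - 8 = (x - 2)^3

Eigenvalues and multiplicities (the geometric multiplicity of λ is n − rank(A − λI), which equals the number of Jordan blocks for λ):
  λ = 2: algebraic multiplicity = 3, geometric multiplicity = 1

Determining the block sizes for each eigenvalue:
  λ = 2: one block (gm = 1), so the single block has size am = 3 → block sizes [3]

Assembling the blocks gives a Jordan form
J =
  [2, 1, 0]
  [0, 2, 1]
  [0, 0, 2]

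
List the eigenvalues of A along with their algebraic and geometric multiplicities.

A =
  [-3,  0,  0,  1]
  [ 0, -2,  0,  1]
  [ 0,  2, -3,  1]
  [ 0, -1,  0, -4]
λ = -3: alg = 4, geom = 2

Step 1 — factor the characteristic polynomial to read off the algebraic multiplicities:
  χ_A(x) = (x + 3)^4

Step 2 — compute geometric multiplicities via the rank-nullity identity g(λ) = n − rank(A − λI):
  rank(A − (-3)·I) = 2, so dim ker(A − (-3)·I) = n − 2 = 2

Summary:
  λ = -3: algebraic multiplicity = 4, geometric multiplicity = 2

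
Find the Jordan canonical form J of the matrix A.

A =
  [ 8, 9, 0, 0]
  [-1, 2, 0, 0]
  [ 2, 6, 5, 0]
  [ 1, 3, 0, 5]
J_2(5) ⊕ J_1(5) ⊕ J_1(5)

The characteristic polynomial is
  det(x·I − A) = x^4 - 20*x^3 + 150*x^2 - 500*x + 625 = (x - 5)^4

Eigenvalues and multiplicities (the geometric multiplicity of λ is n − rank(A − λI), which equals the number of Jordan blocks for λ):
  λ = 5: algebraic multiplicity = 4, geometric multiplicity = 3

Determining the block sizes for each eigenvalue:
  λ = 5: 3 blocks summing to 4 forces exactly one block of size 2 and the rest size 1 → block sizes [2, 1, 1]

Assembling the blocks gives a Jordan form
J =
  [5, 1, 0, 0]
  [0, 5, 0, 0]
  [0, 0, 5, 0]
  [0, 0, 0, 5]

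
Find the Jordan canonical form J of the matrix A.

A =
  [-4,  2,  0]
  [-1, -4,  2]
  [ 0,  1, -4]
J_3(-4)

The characteristic polynomial is
  det(x·I − A) = x^3 + 12*x^2 + 48*x + 64 = (x + 4)^3

Eigenvalues and multiplicities (the geometric multiplicity of λ is n − rank(A − λI), which equals the number of Jordan blocks for λ):
  λ = -4: algebraic multiplicity = 3, geometric multiplicity = 1

Determining the block sizes for each eigenvalue:
  λ = -4: one block (gm = 1), so the single block has size am = 3 → block sizes [3]

Assembling the blocks gives a Jordan form
J =
  [-4,  1,  0]
  [ 0, -4,  1]
  [ 0,  0, -4]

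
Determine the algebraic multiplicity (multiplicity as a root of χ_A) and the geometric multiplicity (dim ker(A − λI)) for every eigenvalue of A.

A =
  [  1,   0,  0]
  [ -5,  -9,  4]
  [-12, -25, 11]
λ = 1: alg = 3, geom = 1

Step 1 — factor the characteristic polynomial to read off the algebraic multiplicities:
  χ_A(x) = (x - 1)^3

Step 2 — compute geometric multiplicities via the rank-nullity identity g(λ) = n − rank(A − λI):
  rank(A − (1)·I) = 2, so dim ker(A − (1)·I) = n − 2 = 1

Summary:
  λ = 1: algebraic multiplicity = 3, geometric multiplicity = 1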